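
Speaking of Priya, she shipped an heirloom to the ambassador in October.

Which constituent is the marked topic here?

Priya

The construction explicitly marks "Priya" as what the sentence is about — the topic.
The remainder of the clause is the comment (what is said about the topic).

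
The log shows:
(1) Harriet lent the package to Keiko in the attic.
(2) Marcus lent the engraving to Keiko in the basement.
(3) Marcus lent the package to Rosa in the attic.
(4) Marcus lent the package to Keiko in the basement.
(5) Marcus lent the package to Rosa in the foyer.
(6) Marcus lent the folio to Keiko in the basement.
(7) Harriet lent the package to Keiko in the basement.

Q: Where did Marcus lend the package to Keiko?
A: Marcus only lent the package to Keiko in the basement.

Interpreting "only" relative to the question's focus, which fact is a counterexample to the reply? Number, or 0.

0

The question "Where did ...?" targets the setting, so in the reply the focus falls on "in the basement".
So "only" ranges over settings; the rest (same agent, thing, recipient (Marcus / the package / Keiko)) is presupposed.
No fact keeps same agent, thing, recipient (Marcus / the package / Keiko) while changing the setting; every other fact differs on something backgrounded. The reply stands.
(Fact (2) would refute a reading with focus on the thing — but that is not what the question asks.)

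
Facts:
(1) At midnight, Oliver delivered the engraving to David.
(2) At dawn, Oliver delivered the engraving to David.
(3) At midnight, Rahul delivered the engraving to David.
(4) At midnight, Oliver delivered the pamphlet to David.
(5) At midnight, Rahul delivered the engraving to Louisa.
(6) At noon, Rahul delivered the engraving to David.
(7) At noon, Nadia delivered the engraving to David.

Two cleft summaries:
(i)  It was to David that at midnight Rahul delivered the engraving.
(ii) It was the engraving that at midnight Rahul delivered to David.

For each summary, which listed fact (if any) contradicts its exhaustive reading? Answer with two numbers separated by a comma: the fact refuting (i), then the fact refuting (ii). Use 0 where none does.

5, 0

Summary (i) focuses "David" (the recipient); background same agent, thing, setting (Rahul / the engraving / at midnight). Fact (5) matches that background with recipient = Louisa — refutes (i).
Summary (ii) focuses "the engraving" (the thing); background same agent, recipient, setting (Rahul / David / at midnight). No fact matches that background with a different thing, so 0.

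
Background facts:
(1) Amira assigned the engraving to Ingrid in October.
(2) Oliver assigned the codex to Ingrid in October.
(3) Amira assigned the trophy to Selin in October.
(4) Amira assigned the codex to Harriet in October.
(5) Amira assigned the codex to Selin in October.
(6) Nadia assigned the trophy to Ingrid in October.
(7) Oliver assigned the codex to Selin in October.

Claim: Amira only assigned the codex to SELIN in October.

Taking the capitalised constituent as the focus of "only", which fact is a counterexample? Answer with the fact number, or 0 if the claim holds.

Focus (in capitals) is "Selin" — the recipient. "Only" excludes alternative recipients while holding fixed agent = Amira, thing = the codex, setting = in October.
Fact (4) shares the background but differs in recipient (Harriet) — a counterexample.

4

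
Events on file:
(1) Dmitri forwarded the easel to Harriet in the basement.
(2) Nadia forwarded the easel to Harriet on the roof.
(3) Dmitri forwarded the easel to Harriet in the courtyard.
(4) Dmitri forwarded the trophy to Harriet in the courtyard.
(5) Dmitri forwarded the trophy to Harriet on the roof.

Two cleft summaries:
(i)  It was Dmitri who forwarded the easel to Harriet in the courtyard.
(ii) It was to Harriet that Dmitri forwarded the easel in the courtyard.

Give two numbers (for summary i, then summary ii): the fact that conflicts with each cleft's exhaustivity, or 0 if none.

(i): focus "Dmitri". No fact shares same thing, recipient, setting (the easel / Harriet / in the courtyard) with a different agent. 0.
(ii): focus "Harriet". No fact shares same agent, thing, setting (Dmitri / the easel / in the courtyard) with a different recipient. 0.

0, 0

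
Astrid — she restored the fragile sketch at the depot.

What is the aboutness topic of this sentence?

The construction explicitly marks "Astrid" as what the sentence is about — the topic.
The remainder of the clause is the comment (what is said about the topic).

Astrid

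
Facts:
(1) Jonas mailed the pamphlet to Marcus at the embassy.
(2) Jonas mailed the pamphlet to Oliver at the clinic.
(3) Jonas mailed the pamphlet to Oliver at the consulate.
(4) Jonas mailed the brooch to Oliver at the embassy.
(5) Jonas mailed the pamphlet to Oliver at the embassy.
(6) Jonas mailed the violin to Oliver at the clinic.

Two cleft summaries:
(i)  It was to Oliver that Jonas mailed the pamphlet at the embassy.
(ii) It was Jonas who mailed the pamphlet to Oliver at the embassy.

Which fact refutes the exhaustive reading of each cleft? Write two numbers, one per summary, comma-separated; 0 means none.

1, 0

Summary (i) focuses "Oliver" (the recipient); background agent = Jonas, thing = the pamphlet, setting = at the embassy. Fact (1) matches that background with recipient = Marcus — refutes (i).
Summary (ii) focuses "Jonas" (the agent); background thing = the pamphlet, recipient = Oliver, setting = at the embassy. No fact matches that background with a different agent, so 0.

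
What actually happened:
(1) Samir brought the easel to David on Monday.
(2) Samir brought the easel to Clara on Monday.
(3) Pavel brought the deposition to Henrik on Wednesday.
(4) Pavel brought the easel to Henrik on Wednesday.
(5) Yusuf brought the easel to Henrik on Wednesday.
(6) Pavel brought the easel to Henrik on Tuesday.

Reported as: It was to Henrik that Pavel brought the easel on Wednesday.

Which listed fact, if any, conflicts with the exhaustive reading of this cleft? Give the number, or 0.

The cleft puts "Henrik" in focus and presupposes the open proposition with Pavel as agent and the easel as thing and on Wednesday as setting.
Exhaustivity: Henrik is the only recipient satisfying that background.
No listed fact matches the background with a different recipient. Exhaustivity holds.

0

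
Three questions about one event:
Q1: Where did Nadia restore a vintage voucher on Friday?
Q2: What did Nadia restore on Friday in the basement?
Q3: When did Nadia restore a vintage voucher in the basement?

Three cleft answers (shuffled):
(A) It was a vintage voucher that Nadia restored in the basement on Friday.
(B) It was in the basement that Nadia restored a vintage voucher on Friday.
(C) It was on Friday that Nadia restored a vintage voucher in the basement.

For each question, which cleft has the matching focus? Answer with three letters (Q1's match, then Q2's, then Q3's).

BAC

Q1 asks about the location; cleft (B) focuses "in the basement", which is the location — so Q1 → B.
Q2 asks about the direct object; cleft (A) focuses "a vintage voucher", which is the direct object — so Q2 → A.
Q3 asks about the time; cleft (C) focuses "on Friday", which is the time — so Q3 → C.
Mapping: Q1→B, Q2→A, Q3→C.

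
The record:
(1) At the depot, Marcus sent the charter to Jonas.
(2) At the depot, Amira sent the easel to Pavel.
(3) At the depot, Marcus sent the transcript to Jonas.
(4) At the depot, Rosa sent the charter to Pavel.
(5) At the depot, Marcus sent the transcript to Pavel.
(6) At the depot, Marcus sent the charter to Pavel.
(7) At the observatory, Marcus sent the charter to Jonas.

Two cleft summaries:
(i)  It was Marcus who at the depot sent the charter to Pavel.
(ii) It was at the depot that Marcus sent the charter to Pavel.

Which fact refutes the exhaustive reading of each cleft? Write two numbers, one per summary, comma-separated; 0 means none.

4, 0

Summary (i) focuses "Marcus" (the agent); background same thing, recipient, setting (the charter / Pavel / at the depot). Fact (4) matches that background with agent = Rosa — refutes (i).
Summary (ii) focuses "at the depot" (the setting); background same agent, thing, recipient (Marcus / the charter / Pavel). No fact matches that background with a different setting, so 0.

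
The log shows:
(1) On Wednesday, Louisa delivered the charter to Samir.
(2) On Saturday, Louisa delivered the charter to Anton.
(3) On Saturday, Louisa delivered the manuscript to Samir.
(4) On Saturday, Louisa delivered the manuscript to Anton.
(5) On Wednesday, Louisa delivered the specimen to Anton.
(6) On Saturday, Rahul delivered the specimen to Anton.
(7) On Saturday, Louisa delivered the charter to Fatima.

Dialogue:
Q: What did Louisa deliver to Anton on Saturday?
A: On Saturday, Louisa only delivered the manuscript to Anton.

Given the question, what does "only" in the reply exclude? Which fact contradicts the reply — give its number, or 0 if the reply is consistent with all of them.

2

The question "What did ...?" targets the thing, so in the reply the focus falls on "the manuscript".
So "only" ranges over things; the rest (agent = Louisa, recipient = Anton, setting = on Saturday) is presupposed.
Fact (2) keeps agent = Louisa, recipient = Anton, setting = on Saturday but has thing = the charter; that refutes the reply.
(Fact (3) would refute a reading with focus on the recipient — but that is not what the question asks.)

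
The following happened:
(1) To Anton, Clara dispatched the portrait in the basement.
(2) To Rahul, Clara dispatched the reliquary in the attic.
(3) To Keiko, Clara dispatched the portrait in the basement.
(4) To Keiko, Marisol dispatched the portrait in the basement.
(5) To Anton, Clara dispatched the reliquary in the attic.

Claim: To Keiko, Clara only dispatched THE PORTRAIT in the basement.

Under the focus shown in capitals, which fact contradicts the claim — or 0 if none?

0

Focus (in capitals) is "the portrait" — the thing. "Only" excludes alternative things while holding fixed Clara as agent and Keiko as recipient and in the basement as setting.
No fact matches Clara as agent and Keiko as recipient and in the basement as setting with a different thing — every other fact differs on at least one backgrounded slot. So no fact refutes it.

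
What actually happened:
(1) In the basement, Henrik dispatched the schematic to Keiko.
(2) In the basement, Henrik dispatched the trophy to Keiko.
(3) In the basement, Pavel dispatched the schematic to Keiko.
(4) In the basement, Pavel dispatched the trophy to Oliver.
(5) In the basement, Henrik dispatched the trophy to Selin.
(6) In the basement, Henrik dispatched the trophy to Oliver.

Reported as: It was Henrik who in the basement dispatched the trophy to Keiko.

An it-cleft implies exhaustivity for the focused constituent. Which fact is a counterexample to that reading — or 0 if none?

The cleft puts "Henrik" in focus and presupposes the open proposition with thing = the trophy, recipient = Keiko, setting = in the basement.
Exhaustivity: Henrik is the only agent satisfying that background.
Every other fact differs from the presupposition on some backgrounded slot, so none challenges the exhaustivity.

0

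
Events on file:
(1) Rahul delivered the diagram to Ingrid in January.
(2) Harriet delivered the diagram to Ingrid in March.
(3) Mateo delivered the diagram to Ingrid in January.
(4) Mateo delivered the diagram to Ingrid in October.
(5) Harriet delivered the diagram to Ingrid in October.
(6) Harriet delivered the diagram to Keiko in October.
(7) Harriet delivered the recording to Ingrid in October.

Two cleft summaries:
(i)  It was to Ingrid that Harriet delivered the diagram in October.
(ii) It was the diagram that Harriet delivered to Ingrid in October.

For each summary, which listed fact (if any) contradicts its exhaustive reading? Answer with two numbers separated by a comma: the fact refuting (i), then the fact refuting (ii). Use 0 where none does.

6, 7

(i): focus "Ingrid". Looking for Harriet as agent and the diagram as thing and in October as setting with some other recipient — fact (6) has Keiko there. Refuted.
(ii): focus "the diagram". Looking for Harriet as agent and Ingrid as recipient and in October as setting with some other thing — fact (7) has the recording there. Refuted.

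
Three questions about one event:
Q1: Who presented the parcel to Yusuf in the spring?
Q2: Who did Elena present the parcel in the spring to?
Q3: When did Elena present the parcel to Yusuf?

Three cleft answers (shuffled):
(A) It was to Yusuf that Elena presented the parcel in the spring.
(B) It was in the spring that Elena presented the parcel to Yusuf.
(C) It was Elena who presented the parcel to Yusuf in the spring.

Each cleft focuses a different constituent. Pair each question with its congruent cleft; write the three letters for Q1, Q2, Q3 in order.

CAB

Q1 asks about the subject (agent); cleft (C) focuses "Elena", which is the subject (agent) — so Q1 → C.
Q2 asks about the recipient; cleft (A) focuses "to Yusuf", which is the recipient — so Q2 → A.
Q3 asks about the time; cleft (B) focuses "in the spring", which is the time — so Q3 → B.
Mapping: Q1→C, Q2→A, Q3→B.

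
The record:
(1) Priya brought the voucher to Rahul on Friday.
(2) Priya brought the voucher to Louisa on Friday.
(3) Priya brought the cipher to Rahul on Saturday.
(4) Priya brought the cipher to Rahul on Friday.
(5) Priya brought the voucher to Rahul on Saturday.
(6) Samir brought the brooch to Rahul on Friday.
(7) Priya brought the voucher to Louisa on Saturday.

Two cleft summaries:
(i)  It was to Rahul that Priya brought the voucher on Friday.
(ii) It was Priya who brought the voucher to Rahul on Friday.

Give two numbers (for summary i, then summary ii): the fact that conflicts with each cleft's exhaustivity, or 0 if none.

Summary (i) focuses "Rahul" (the recipient); background agent = Priya, thing = the voucher, setting = on Friday. Fact (2) matches that background with recipient = Louisa — refutes (i).
Summary (ii) focuses "Priya" (the agent); background thing = the voucher, recipient = Rahul, setting = on Friday. No fact matches that background with a different agent, so 0.

2, 0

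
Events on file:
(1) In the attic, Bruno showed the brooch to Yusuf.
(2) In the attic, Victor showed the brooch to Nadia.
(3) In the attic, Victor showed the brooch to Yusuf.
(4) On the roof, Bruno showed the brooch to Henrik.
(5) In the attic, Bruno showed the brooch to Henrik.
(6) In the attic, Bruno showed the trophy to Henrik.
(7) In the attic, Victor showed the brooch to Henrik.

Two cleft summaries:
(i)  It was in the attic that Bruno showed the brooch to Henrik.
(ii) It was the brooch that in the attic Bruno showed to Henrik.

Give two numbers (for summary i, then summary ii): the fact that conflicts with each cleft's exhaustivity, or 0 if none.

4, 6

(i): focus "in the attic". Looking for same agent, thing, recipient (Bruno / the brooch / Henrik) with some other setting — fact (4) has on the roof there. Refuted.
(ii): focus "the brooch". Looking for same agent, recipient, setting (Bruno / Henrik / in the attic) with some other thing — fact (6) has the trophy there. Refuted.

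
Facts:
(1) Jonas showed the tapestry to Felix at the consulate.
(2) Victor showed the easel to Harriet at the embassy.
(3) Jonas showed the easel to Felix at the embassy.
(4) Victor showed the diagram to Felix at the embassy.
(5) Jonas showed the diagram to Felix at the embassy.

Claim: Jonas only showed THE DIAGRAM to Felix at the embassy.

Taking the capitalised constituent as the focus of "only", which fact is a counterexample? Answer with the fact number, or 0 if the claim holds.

3

Focus (in capitals) is "the diagram" — the thing. "Only" excludes alternative things while holding fixed Jonas as agent and Felix as recipient and at the embassy as setting.
Fact (3) matches on Jonas as agent and Felix as recipient and at the embassy as setting, but has thing = the easel instead. That refutes the claim.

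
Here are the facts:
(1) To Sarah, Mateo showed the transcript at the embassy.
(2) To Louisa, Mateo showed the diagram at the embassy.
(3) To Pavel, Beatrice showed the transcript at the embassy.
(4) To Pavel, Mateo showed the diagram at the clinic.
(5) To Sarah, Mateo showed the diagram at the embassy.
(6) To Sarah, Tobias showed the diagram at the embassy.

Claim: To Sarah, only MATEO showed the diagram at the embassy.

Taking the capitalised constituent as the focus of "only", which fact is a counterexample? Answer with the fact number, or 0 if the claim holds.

6

The capitals mark "Mateo" as focus. So "only" rules out other agents, with the rest (thing = the diagram, recipient = Sarah, setting = at the embassy) as background.
Fact (6) matches on thing = the diagram, recipient = Sarah, setting = at the embassy, but has agent = Tobias instead. That refutes the claim.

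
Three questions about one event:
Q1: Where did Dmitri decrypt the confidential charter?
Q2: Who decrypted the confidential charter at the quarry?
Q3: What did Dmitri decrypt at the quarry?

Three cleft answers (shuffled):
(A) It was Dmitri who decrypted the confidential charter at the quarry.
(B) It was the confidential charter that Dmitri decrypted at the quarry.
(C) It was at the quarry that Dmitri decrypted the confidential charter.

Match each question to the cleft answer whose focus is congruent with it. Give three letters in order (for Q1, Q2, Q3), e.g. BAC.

Q1 asks about the location; cleft (C) focuses "at the quarry", which is the location — so Q1 → C.
Q2 asks about the subject (agent); cleft (A) focuses "Dmitri", which is the subject (agent) — so Q2 → A.
Q3 asks about the direct object; cleft (B) focuses "the confidential charter", which is the direct object — so Q3 → B.
Mapping: Q1→C, Q2→A, Q3→B.

CAB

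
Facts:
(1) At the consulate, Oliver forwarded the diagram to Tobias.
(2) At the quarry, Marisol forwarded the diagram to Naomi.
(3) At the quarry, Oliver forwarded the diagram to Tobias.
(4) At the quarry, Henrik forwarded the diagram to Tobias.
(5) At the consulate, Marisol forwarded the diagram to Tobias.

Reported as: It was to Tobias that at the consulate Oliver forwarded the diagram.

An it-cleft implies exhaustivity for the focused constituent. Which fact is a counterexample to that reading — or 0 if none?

Focus of the cleft: "Tobias" (the recipient). Presupposed background: same agent, thing, setting (Oliver / the diagram / at the consulate).
Exhaustivity: Tobias is the only recipient satisfying that background.
Every other fact differs from the presupposition on some backgrounded slot, so none challenges the exhaustivity.

0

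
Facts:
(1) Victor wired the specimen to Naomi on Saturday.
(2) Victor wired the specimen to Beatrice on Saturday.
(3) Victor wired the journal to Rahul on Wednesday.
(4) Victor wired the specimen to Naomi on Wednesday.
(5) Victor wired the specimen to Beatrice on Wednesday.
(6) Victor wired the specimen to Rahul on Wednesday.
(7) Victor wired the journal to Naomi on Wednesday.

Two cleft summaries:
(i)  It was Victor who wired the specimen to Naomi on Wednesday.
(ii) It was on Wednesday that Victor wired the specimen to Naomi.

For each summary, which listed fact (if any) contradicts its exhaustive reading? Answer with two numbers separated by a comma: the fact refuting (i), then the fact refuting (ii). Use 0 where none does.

0, 1

(i): focus "Victor". No fact shares same thing, recipient, setting (the specimen / Naomi / on Wednesday) with a different agent. 0.
(ii): focus "on Wednesday". Looking for same agent, thing, recipient (Victor / the specimen / Naomi) with some other setting — fact (1) has on Saturday there. Refuted.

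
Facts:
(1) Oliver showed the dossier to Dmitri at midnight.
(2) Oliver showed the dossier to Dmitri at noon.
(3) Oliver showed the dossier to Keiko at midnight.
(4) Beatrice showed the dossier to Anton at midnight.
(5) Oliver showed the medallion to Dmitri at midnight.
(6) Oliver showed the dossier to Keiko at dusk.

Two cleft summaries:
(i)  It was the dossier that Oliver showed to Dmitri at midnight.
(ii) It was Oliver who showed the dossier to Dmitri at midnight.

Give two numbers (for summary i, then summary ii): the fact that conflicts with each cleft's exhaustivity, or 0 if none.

(i): focus "the dossier". Looking for same agent, recipient, setting (Oliver / Dmitri / at midnight) with some other thing — fact (5) has the medallion there. Refuted.
(ii): focus "Oliver". No fact shares same thing, recipient, setting (the dossier / Dmitri / at midnight) with a different agent. 0.

5, 0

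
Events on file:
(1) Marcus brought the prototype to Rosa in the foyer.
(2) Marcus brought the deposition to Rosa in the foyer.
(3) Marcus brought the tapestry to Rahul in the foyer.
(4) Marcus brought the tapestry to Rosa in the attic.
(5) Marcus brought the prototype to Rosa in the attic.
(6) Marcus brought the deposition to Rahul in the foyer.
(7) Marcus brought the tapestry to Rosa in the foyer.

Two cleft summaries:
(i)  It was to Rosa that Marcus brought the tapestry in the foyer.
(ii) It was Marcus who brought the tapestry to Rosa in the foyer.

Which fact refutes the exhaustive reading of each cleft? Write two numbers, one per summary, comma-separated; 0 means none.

3, 0

Summary (i) focuses "Rosa" (the recipient); background agent = Marcus, thing = the tapestry, setting = in the foyer. Fact (3) matches that background with recipient = Rahul — refutes (i).
Summary (ii) focuses "Marcus" (the agent); background thing = the tapestry, recipient = Rosa, setting = in the foyer. No fact matches that background with a different agent, so 0.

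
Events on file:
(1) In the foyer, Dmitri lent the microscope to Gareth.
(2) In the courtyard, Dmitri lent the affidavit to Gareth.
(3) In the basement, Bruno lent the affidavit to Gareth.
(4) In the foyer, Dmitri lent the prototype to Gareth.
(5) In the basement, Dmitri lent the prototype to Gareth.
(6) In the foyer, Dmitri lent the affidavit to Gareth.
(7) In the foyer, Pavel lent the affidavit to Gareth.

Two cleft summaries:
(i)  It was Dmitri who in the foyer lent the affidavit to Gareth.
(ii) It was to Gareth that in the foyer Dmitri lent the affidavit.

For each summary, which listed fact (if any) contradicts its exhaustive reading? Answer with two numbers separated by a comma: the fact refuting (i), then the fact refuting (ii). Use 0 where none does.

Summary (i) focuses "Dmitri" (the agent); background the affidavit as thing and Gareth as recipient and in the foyer as setting. Fact (7) matches that background with agent = Pavel — refutes (i).
Summary (ii) focuses "Gareth" (the recipient); background Dmitri as agent and the affidavit as thing and in the foyer as setting. No fact matches that background with a different recipient, so 0.

7, 0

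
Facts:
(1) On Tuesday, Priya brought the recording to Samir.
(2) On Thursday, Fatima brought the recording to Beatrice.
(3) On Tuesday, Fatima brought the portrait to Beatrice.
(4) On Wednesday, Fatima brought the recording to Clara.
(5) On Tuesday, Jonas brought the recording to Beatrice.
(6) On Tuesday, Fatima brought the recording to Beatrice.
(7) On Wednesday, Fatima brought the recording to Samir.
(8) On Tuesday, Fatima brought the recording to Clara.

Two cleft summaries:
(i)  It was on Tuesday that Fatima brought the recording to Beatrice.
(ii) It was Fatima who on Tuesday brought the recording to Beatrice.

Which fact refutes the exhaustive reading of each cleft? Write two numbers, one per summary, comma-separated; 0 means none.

2, 5

Summary (i) focuses "on Tuesday" (the setting); background Fatima as agent and the recording as thing and Beatrice as recipient. Fact (2) matches that background with setting = on Thursday — refutes (i).
Summary (ii) focuses "Fatima" (the agent); background the recording as thing and Beatrice as recipient and on Tuesday as setting. Fact (5) matches that background with agent = Jonas — refutes (ii).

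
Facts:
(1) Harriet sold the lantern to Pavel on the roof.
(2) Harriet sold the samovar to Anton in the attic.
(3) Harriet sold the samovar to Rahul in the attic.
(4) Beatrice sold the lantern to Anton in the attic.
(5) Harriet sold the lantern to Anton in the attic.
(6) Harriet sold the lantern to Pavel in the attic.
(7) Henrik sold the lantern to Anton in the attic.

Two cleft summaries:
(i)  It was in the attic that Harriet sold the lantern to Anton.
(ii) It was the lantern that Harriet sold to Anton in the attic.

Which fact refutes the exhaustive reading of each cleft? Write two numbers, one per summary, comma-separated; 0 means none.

(i): focus "in the attic". No fact shares Harriet as agent and the lantern as thing and Anton as recipient with a different setting. 0.
(ii): focus "the lantern". Looking for Harriet as agent and Anton as recipient and in the attic as setting with some other thing — fact (2) has the samovar there. Refuted.

0, 2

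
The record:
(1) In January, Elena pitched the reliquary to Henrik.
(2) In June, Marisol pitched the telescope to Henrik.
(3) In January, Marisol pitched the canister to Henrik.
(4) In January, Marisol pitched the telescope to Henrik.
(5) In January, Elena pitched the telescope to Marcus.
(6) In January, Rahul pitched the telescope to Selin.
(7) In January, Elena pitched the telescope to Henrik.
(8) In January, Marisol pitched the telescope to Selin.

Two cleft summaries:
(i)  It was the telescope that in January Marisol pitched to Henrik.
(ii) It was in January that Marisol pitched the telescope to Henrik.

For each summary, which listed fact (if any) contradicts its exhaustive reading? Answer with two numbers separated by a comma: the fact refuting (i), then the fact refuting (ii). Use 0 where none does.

(i): focus "the telescope". Looking for agent = Marisol, recipient = Henrik, setting = in January with some other thing — fact (3) has the canister there. Refuted.
(ii): focus "in January". Looking for agent = Marisol, thing = the telescope, recipient = Henrik with some other setting — fact (2) has in June there. Refuted.

3, 2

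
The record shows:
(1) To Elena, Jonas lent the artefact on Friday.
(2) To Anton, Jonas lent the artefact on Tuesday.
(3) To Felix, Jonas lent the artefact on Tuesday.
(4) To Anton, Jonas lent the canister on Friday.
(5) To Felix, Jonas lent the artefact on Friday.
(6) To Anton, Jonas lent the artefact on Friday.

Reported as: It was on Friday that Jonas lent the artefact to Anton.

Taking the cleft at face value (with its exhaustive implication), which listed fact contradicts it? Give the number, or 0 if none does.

Focus of the cleft: "on Friday" (the setting). Presupposed background: Jonas as agent and the artefact as thing and Anton as recipient.
The exhaustive reading says no other setting fits that background.
Fact (2) shares the background but with setting = on Tuesday; exhaustivity is violated.

2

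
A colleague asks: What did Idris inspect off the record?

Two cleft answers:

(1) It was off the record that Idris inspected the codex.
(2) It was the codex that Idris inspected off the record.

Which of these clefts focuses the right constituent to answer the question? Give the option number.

2

The question word "what" targets the direct object.
Option (1) clefts "off the record" — the manner, not what was asked.
Option (2) clefts "the codex" — that matches what the question asks about.
So the congruent reply is (2).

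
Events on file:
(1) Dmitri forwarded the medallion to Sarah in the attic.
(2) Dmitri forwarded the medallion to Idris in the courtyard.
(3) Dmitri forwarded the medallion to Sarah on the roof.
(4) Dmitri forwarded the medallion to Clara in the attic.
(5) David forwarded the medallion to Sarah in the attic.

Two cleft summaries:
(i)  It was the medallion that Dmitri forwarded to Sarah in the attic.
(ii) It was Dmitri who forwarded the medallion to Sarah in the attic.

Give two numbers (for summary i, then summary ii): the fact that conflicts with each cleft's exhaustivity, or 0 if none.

0, 5

Summary (i) focuses "the medallion" (the thing); background Dmitri as agent and Sarah as recipient and in the attic as setting. No fact matches that background with a different thing, so 0.
Summary (ii) focuses "Dmitri" (the agent); background the medallion as thing and Sarah as recipient and in the attic as setting. Fact (5) matches that background with agent = David — refutes (ii).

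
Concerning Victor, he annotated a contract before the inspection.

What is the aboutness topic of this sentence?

Victor

The construction explicitly marks "Victor" as what the sentence is about — the topic.
The remainder of the clause is the comment (what is said about the topic).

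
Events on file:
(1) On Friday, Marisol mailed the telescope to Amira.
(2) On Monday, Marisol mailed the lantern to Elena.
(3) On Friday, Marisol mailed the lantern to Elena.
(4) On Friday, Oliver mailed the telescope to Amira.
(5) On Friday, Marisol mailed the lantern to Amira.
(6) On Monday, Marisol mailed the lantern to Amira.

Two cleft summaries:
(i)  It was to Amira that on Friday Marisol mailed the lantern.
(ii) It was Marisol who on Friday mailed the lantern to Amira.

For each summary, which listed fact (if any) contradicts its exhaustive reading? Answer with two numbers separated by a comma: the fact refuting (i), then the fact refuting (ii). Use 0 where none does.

3, 0

(i): focus "Amira". Looking for same agent, thing, setting (Marisol / the lantern / on Friday) with some other recipient — fact (3) has Elena there. Refuted.
(ii): focus "Marisol". No fact shares same thing, recipient, setting (the lantern / Amira / on Friday) with a different agent. 0.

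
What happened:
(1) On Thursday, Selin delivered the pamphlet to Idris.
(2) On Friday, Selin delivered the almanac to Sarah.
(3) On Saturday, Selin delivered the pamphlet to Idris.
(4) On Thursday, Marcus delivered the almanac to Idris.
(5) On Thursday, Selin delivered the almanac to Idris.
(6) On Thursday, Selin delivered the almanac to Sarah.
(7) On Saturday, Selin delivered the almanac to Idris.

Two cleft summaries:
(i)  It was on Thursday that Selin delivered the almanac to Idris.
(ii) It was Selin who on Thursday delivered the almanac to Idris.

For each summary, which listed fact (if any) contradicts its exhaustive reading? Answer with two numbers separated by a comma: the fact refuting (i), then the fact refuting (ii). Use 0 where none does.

(i): focus "on Thursday". Looking for agent = Selin, thing = the almanac, recipient = Idris with some other setting — fact (7) has on Saturday there. Refuted.
(ii): focus "Selin". Looking for thing = the almanac, recipient = Idris, setting = on Thursday with some other agent — fact (4) has Marcus there. Refuted.

7, 4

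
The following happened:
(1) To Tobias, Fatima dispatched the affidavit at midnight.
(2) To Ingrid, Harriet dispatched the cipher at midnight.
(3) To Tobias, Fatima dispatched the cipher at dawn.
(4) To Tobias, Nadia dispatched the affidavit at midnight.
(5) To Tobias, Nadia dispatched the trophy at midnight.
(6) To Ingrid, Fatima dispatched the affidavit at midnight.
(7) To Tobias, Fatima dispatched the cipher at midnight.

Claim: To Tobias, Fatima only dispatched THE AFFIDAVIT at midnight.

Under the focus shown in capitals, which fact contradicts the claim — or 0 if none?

The capitals mark "the affidavit" as focus. So "only" rules out other things, with the rest (agent = Fatima, recipient = Tobias, setting = at midnight) as background.
Fact (7) matches on agent = Fatima, recipient = Tobias, setting = at midnight, but has thing = the cipher instead. That refutes the claim.

7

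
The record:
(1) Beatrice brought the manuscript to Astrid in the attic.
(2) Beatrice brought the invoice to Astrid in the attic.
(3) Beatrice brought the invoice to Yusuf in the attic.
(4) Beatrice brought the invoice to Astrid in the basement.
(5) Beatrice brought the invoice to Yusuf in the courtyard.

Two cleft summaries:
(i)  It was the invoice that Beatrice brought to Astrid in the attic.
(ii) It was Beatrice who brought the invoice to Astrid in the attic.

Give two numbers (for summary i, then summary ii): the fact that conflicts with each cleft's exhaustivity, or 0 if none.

1, 0

(i): focus "the invoice". Looking for same agent, recipient, setting (Beatrice / Astrid / in the attic) with some other thing — fact (1) has the manuscript there. Refuted.
(ii): focus "Beatrice". No fact shares same thing, recipient, setting (the invoice / Astrid / in the attic) with a different agent. 0.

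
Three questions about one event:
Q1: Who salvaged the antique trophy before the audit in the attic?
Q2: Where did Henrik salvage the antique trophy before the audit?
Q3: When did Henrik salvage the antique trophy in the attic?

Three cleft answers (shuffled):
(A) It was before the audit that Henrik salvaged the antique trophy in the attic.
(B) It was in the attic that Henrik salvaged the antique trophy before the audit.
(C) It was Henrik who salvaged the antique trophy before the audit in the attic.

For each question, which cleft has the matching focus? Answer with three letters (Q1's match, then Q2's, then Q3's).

Q1 asks about the subject (agent); cleft (C) focuses "Henrik", which is the subject (agent) — so Q1 → C.
Q2 asks about the location; cleft (B) focuses "in the attic", which is the location — so Q2 → B.
Q3 asks about the time; cleft (A) focuses "before the audit", which is the time — so Q3 → A.
Mapping: Q1→C, Q2→B, Q3→A.

CBA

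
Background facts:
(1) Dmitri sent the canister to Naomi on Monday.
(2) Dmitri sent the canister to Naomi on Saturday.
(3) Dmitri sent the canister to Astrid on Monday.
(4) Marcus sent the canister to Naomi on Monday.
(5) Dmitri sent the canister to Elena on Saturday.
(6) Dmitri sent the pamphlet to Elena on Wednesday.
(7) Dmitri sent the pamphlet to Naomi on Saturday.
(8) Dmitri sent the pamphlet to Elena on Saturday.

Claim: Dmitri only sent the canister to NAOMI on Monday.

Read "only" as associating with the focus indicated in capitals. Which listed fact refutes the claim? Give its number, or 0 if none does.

3

The capitals mark "Naomi" as focus. So "only" rules out other recipients, with the rest (Dmitri as agent and the canister as thing and on Monday as setting) as background.
Fact (3) shares the background but differs in recipient (Astrid) — a counterexample.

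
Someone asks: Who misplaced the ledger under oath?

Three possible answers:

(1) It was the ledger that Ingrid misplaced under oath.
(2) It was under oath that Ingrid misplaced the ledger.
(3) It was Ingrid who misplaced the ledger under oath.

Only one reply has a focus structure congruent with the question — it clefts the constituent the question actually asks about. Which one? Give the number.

The question word "who" targets the subject (agent).
Option (1) clefts "the ledger" — the direct object, not what was asked.
Option (2) clefts "under oath" — the manner, not what was asked.
Option (3) clefts "Ingrid" — that matches what the question asks about.
So the congruent reply is (3).

3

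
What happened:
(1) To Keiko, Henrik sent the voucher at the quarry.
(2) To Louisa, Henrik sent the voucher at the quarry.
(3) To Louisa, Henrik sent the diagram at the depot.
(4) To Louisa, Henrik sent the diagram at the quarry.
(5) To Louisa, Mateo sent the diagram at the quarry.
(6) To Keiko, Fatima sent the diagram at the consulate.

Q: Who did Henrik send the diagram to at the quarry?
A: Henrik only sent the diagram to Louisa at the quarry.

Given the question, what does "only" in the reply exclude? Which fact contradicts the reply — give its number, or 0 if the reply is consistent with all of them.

Answering "Who did ... to ...?" puts focus on the recipient — here, "Louisa".
So "only" ranges over recipients; the rest (Henrik as agent and the diagram as thing and at the quarry as setting) is presupposed.
No fact keeps Henrik as agent and the diagram as thing and at the quarry as setting while changing the recipient; every other fact differs on something backgrounded. The reply stands.
(Fact (3) would refute a reading with focus on the setting — but that is not what the question asks.)

0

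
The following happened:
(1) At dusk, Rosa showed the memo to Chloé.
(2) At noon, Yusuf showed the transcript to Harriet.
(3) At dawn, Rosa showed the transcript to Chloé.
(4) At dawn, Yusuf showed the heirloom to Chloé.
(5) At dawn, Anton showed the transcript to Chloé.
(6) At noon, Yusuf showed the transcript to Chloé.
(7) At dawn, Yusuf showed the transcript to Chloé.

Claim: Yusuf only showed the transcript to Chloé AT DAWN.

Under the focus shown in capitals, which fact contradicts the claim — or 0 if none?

The capitals mark "at dawn" as focus. So "only" rules out other settings, with the rest (same agent, thing, recipient (Yusuf / the transcript / Chloé)) as background.
Fact (6) shares the background but differs in setting (at noon) — a counterexample.

6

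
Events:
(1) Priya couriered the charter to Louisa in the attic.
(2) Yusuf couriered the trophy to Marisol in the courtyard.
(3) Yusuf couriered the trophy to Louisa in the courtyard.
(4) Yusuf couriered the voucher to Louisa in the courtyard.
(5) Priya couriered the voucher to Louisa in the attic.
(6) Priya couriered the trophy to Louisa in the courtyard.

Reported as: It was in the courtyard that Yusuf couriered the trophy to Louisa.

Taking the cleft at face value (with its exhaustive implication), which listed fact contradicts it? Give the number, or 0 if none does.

Focus of the cleft: "in the courtyard" (the setting). Presupposed background: agent = Yusuf, thing = the trophy, recipient = Louisa.
Exhaustivity: in the courtyard is the only setting satisfying that background.
No listed fact matches the background with a different setting. Exhaustivity holds.

0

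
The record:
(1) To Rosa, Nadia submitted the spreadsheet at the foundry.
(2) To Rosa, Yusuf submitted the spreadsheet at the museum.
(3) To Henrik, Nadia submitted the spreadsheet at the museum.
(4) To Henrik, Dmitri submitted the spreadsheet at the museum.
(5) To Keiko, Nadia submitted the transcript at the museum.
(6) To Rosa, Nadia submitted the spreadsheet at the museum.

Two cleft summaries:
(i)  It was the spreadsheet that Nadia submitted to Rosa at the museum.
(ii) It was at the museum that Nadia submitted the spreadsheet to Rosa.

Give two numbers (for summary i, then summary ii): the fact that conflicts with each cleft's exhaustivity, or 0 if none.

(i): focus "the spreadsheet". No fact shares Nadia as agent and Rosa as recipient and at the museum as setting with a different thing. 0.
(ii): focus "at the museum". Looking for Nadia as agent and the spreadsheet as thing and Rosa as recipient with some other setting — fact (1) has at the foundry there. Refuted.

0, 1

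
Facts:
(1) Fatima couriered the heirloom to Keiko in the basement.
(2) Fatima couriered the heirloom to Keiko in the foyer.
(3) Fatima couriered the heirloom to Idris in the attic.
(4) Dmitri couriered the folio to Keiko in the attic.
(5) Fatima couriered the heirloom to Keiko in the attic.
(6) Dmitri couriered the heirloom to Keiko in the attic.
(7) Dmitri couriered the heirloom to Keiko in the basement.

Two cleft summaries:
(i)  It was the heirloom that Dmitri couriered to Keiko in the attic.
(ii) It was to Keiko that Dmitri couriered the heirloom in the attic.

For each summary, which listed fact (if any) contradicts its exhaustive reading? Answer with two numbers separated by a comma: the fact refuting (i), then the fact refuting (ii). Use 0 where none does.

4, 0

Summary (i) focuses "the heirloom" (the thing); background agent = Dmitri, recipient = Keiko, setting = in the attic. Fact (4) matches that background with thing = the folio — refutes (i).
Summary (ii) focuses "Keiko" (the recipient); background agent = Dmitri, thing = the heirloom, setting = in the attic. No fact matches that background with a different recipient, so 0.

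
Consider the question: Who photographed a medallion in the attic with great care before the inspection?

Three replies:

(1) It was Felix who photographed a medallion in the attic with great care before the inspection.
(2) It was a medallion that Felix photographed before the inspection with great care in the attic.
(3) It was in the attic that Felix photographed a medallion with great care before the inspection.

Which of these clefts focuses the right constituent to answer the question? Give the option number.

1

The question word "who" targets the subject (agent).
Option (1) clefts "Felix" — that matches what the question asks about.
Option (2) clefts "a medallion" — the direct object, not what was asked.
Option (3) clefts "in the attic" — the location, not what was asked.
So the congruent reply is (1).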